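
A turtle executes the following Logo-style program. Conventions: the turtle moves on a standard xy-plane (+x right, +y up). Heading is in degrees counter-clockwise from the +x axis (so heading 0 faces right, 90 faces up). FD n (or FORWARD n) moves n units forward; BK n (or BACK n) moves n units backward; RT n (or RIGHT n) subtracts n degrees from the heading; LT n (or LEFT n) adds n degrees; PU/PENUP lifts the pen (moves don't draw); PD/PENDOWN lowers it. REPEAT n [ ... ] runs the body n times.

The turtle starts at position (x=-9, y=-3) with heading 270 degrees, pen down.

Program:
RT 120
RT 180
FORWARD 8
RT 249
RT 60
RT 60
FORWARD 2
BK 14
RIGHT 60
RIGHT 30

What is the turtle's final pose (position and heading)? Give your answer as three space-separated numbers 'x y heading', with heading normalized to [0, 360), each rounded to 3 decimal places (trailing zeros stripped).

Answer: -11.398 0.552 231

Derivation:
Executing turtle program step by step:
Start: pos=(-9,-3), heading=270, pen down
RT 120: heading 270 -> 150
RT 180: heading 150 -> 330
FD 8: (-9,-3) -> (-2.072,-7) [heading=330, draw]
RT 249: heading 330 -> 81
RT 60: heading 81 -> 21
RT 60: heading 21 -> 321
FD 2: (-2.072,-7) -> (-0.518,-8.259) [heading=321, draw]
BK 14: (-0.518,-8.259) -> (-11.398,0.552) [heading=321, draw]
RT 60: heading 321 -> 261
RT 30: heading 261 -> 231
Final: pos=(-11.398,0.552), heading=231, 3 segment(s) drawn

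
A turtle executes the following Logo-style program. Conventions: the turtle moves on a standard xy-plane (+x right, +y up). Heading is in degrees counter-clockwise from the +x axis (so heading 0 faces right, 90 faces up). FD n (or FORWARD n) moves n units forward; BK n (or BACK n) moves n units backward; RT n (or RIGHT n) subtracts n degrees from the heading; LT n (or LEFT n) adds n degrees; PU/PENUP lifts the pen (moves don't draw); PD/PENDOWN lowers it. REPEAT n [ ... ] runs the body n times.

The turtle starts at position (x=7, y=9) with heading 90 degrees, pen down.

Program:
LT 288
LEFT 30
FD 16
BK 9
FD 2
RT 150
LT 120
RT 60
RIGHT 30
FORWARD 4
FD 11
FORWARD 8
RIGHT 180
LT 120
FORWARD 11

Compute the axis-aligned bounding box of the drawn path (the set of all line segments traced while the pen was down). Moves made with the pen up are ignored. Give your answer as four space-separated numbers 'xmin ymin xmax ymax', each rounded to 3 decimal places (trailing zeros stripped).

Executing turtle program step by step:
Start: pos=(7,9), heading=90, pen down
LT 288: heading 90 -> 18
LT 30: heading 18 -> 48
FD 16: (7,9) -> (17.706,20.89) [heading=48, draw]
BK 9: (17.706,20.89) -> (11.684,14.202) [heading=48, draw]
FD 2: (11.684,14.202) -> (13.022,15.688) [heading=48, draw]
RT 150: heading 48 -> 258
LT 120: heading 258 -> 18
RT 60: heading 18 -> 318
RT 30: heading 318 -> 288
FD 4: (13.022,15.688) -> (14.258,11.884) [heading=288, draw]
FD 11: (14.258,11.884) -> (17.657,1.422) [heading=288, draw]
FD 8: (17.657,1.422) -> (20.13,-6.186) [heading=288, draw]
RT 180: heading 288 -> 108
LT 120: heading 108 -> 228
FD 11: (20.13,-6.186) -> (12.769,-14.361) [heading=228, draw]
Final: pos=(12.769,-14.361), heading=228, 7 segment(s) drawn

Segment endpoints: x in {7, 11.684, 12.769, 13.022, 14.258, 17.657, 17.706, 20.13}, y in {-14.361, -6.186, 1.422, 9, 11.884, 14.202, 15.688, 20.89}
xmin=7, ymin=-14.361, xmax=20.13, ymax=20.89

Answer: 7 -14.361 20.13 20.89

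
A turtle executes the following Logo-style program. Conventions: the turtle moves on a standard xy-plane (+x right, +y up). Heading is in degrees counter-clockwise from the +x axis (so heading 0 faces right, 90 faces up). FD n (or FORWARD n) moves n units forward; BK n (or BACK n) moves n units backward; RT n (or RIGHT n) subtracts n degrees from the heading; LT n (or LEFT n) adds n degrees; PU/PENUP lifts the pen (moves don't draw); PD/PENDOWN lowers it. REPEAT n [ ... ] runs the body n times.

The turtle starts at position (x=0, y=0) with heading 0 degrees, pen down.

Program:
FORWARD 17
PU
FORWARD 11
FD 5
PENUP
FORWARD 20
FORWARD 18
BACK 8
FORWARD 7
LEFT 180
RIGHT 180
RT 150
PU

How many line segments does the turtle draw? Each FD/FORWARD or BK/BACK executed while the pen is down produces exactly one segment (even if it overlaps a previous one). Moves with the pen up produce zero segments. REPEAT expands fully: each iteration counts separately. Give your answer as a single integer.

Executing turtle program step by step:
Start: pos=(0,0), heading=0, pen down
FD 17: (0,0) -> (17,0) [heading=0, draw]
PU: pen up
FD 11: (17,0) -> (28,0) [heading=0, move]
FD 5: (28,0) -> (33,0) [heading=0, move]
PU: pen up
FD 20: (33,0) -> (53,0) [heading=0, move]
FD 18: (53,0) -> (71,0) [heading=0, move]
BK 8: (71,0) -> (63,0) [heading=0, move]
FD 7: (63,0) -> (70,0) [heading=0, move]
LT 180: heading 0 -> 180
RT 180: heading 180 -> 0
RT 150: heading 0 -> 210
PU: pen up
Final: pos=(70,0), heading=210, 1 segment(s) drawn
Segments drawn: 1

Answer: 1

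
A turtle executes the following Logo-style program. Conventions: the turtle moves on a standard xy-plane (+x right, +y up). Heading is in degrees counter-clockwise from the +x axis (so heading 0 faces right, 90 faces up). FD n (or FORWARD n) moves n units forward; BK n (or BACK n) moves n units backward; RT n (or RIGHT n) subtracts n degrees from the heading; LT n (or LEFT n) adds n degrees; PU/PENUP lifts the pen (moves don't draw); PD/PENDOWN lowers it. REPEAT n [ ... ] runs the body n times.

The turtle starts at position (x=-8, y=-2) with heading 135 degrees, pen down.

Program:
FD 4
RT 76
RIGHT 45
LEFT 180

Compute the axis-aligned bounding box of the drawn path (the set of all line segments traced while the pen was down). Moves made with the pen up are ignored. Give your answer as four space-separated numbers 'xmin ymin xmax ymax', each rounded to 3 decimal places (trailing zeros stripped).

Answer: -10.828 -2 -8 0.828

Derivation:
Executing turtle program step by step:
Start: pos=(-8,-2), heading=135, pen down
FD 4: (-8,-2) -> (-10.828,0.828) [heading=135, draw]
RT 76: heading 135 -> 59
RT 45: heading 59 -> 14
LT 180: heading 14 -> 194
Final: pos=(-10.828,0.828), heading=194, 1 segment(s) drawn

Segment endpoints: x in {-10.828, -8}, y in {-2, 0.828}
xmin=-10.828, ymin=-2, xmax=-8, ymax=0.828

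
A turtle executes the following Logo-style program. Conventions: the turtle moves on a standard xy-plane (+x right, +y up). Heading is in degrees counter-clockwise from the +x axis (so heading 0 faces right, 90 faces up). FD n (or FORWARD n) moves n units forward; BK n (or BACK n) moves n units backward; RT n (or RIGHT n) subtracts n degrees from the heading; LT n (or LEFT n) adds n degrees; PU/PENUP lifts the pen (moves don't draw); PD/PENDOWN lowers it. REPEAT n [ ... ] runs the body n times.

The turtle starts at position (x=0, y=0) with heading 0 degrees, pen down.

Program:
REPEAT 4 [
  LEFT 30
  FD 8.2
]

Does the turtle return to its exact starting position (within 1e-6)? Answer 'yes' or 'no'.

Executing turtle program step by step:
Start: pos=(0,0), heading=0, pen down
REPEAT 4 [
  -- iteration 1/4 --
  LT 30: heading 0 -> 30
  FD 8.2: (0,0) -> (7.101,4.1) [heading=30, draw]
  -- iteration 2/4 --
  LT 30: heading 30 -> 60
  FD 8.2: (7.101,4.1) -> (11.201,11.201) [heading=60, draw]
  -- iteration 3/4 --
  LT 30: heading 60 -> 90
  FD 8.2: (11.201,11.201) -> (11.201,19.401) [heading=90, draw]
  -- iteration 4/4 --
  LT 30: heading 90 -> 120
  FD 8.2: (11.201,19.401) -> (7.101,26.503) [heading=120, draw]
]
Final: pos=(7.101,26.503), heading=120, 4 segment(s) drawn

Start position: (0, 0)
Final position: (7.101, 26.503)
Distance = 27.438; >= 1e-6 -> NOT closed

Answer: no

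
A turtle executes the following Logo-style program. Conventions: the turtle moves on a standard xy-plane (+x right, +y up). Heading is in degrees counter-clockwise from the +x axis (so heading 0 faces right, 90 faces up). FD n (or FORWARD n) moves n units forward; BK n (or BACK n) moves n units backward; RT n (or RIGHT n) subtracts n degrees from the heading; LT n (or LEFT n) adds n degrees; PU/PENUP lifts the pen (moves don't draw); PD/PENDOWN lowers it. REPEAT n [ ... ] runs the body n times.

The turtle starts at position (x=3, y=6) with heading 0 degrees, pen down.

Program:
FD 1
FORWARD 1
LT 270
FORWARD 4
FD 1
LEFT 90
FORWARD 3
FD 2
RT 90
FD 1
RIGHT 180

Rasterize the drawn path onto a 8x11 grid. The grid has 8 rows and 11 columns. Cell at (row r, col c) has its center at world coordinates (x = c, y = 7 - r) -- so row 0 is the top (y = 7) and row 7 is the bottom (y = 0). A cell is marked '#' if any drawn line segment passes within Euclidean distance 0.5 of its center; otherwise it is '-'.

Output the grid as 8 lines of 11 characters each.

Segment 0: (3,6) -> (4,6)
Segment 1: (4,6) -> (5,6)
Segment 2: (5,6) -> (5,2)
Segment 3: (5,2) -> (5,1)
Segment 4: (5,1) -> (8,1)
Segment 5: (8,1) -> (10,1)
Segment 6: (10,1) -> (10,-0)

Answer: -----------
---###-----
-----#-----
-----#-----
-----#-----
-----#-----
-----######
----------#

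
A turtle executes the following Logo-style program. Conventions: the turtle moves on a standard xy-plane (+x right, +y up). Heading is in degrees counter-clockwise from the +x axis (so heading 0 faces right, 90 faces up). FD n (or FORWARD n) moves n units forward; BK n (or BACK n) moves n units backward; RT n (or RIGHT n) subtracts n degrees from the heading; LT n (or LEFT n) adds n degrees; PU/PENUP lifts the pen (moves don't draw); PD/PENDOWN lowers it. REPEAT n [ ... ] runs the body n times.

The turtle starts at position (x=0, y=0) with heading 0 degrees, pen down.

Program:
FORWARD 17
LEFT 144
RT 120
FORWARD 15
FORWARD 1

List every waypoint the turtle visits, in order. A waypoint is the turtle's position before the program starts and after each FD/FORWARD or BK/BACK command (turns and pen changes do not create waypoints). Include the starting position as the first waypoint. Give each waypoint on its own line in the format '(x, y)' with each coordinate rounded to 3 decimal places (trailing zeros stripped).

Answer: (0, 0)
(17, 0)
(30.703, 6.101)
(31.617, 6.508)

Derivation:
Executing turtle program step by step:
Start: pos=(0,0), heading=0, pen down
FD 17: (0,0) -> (17,0) [heading=0, draw]
LT 144: heading 0 -> 144
RT 120: heading 144 -> 24
FD 15: (17,0) -> (30.703,6.101) [heading=24, draw]
FD 1: (30.703,6.101) -> (31.617,6.508) [heading=24, draw]
Final: pos=(31.617,6.508), heading=24, 3 segment(s) drawn
Waypoints (4 total):
(0, 0)
(17, 0)
(30.703, 6.101)
(31.617, 6.508)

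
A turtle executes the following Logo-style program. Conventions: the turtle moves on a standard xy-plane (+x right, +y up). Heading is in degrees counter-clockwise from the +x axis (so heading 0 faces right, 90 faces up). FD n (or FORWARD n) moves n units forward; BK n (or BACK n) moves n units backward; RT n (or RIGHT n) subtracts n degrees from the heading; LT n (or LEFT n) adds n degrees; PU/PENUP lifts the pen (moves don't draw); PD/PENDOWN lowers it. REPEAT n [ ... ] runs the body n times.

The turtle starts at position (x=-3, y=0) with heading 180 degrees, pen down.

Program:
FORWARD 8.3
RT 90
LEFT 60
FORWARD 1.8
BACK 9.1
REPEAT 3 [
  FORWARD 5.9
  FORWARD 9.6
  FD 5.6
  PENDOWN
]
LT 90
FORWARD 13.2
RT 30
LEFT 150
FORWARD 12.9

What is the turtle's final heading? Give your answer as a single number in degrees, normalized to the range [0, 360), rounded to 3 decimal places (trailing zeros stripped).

Executing turtle program step by step:
Start: pos=(-3,0), heading=180, pen down
FD 8.3: (-3,0) -> (-11.3,0) [heading=180, draw]
RT 90: heading 180 -> 90
LT 60: heading 90 -> 150
FD 1.8: (-11.3,0) -> (-12.859,0.9) [heading=150, draw]
BK 9.1: (-12.859,0.9) -> (-4.978,-3.65) [heading=150, draw]
REPEAT 3 [
  -- iteration 1/3 --
  FD 5.9: (-4.978,-3.65) -> (-10.088,-0.7) [heading=150, draw]
  FD 9.6: (-10.088,-0.7) -> (-18.401,4.1) [heading=150, draw]
  FD 5.6: (-18.401,4.1) -> (-23.251,6.9) [heading=150, draw]
  PD: pen down
  -- iteration 2/3 --
  FD 5.9: (-23.251,6.9) -> (-28.361,9.85) [heading=150, draw]
  FD 9.6: (-28.361,9.85) -> (-36.675,14.65) [heading=150, draw]
  FD 5.6: (-36.675,14.65) -> (-41.524,17.45) [heading=150, draw]
  PD: pen down
  -- iteration 3/3 --
  FD 5.9: (-41.524,17.45) -> (-46.634,20.4) [heading=150, draw]
  FD 9.6: (-46.634,20.4) -> (-54.948,25.2) [heading=150, draw]
  FD 5.6: (-54.948,25.2) -> (-59.797,28) [heading=150, draw]
  PD: pen down
]
LT 90: heading 150 -> 240
FD 13.2: (-59.797,28) -> (-66.397,16.568) [heading=240, draw]
RT 30: heading 240 -> 210
LT 150: heading 210 -> 0
FD 12.9: (-66.397,16.568) -> (-53.497,16.568) [heading=0, draw]
Final: pos=(-53.497,16.568), heading=0, 14 segment(s) drawn

Answer: 0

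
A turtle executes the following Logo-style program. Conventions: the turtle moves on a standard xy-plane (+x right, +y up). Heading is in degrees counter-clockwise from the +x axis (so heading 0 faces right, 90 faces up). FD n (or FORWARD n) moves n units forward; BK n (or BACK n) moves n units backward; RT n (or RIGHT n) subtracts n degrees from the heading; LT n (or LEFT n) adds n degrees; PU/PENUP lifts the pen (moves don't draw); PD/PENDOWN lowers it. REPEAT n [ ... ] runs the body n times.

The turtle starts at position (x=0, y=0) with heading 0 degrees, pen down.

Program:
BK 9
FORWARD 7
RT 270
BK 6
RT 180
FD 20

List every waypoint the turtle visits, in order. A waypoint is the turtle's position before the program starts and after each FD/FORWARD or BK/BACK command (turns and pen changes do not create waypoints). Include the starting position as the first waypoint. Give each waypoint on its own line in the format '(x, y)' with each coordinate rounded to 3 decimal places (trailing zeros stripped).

Executing turtle program step by step:
Start: pos=(0,0), heading=0, pen down
BK 9: (0,0) -> (-9,0) [heading=0, draw]
FD 7: (-9,0) -> (-2,0) [heading=0, draw]
RT 270: heading 0 -> 90
BK 6: (-2,0) -> (-2,-6) [heading=90, draw]
RT 180: heading 90 -> 270
FD 20: (-2,-6) -> (-2,-26) [heading=270, draw]
Final: pos=(-2,-26), heading=270, 4 segment(s) drawn
Waypoints (5 total):
(0, 0)
(-9, 0)
(-2, 0)
(-2, -6)
(-2, -26)

Answer: (0, 0)
(-9, 0)
(-2, 0)
(-2, -6)
(-2, -26)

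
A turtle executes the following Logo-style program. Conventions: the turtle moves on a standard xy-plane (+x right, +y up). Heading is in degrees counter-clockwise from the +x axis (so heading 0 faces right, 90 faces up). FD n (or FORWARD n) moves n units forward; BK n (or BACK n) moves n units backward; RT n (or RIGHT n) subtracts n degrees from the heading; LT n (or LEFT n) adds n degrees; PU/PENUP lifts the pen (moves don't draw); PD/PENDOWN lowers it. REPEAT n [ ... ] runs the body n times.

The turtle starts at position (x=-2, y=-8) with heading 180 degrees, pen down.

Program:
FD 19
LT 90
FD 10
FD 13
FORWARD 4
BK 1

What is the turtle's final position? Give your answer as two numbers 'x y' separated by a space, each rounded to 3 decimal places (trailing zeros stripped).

Answer: -21 -34

Derivation:
Executing turtle program step by step:
Start: pos=(-2,-8), heading=180, pen down
FD 19: (-2,-8) -> (-21,-8) [heading=180, draw]
LT 90: heading 180 -> 270
FD 10: (-21,-8) -> (-21,-18) [heading=270, draw]
FD 13: (-21,-18) -> (-21,-31) [heading=270, draw]
FD 4: (-21,-31) -> (-21,-35) [heading=270, draw]
BK 1: (-21,-35) -> (-21,-34) [heading=270, draw]
Final: pos=(-21,-34), heading=270, 5 segment(s) drawn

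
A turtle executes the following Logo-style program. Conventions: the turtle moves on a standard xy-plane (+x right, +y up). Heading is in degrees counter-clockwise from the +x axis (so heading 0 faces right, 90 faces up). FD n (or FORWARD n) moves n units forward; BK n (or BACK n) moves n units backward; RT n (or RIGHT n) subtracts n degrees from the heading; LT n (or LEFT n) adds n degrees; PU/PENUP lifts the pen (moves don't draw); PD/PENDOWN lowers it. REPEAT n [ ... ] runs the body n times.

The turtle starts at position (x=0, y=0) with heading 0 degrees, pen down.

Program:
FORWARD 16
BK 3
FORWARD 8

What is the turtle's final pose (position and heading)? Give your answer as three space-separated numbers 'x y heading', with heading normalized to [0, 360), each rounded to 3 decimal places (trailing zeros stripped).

Answer: 21 0 0

Derivation:
Executing turtle program step by step:
Start: pos=(0,0), heading=0, pen down
FD 16: (0,0) -> (16,0) [heading=0, draw]
BK 3: (16,0) -> (13,0) [heading=0, draw]
FD 8: (13,0) -> (21,0) [heading=0, draw]
Final: pos=(21,0), heading=0, 3 segment(s) drawn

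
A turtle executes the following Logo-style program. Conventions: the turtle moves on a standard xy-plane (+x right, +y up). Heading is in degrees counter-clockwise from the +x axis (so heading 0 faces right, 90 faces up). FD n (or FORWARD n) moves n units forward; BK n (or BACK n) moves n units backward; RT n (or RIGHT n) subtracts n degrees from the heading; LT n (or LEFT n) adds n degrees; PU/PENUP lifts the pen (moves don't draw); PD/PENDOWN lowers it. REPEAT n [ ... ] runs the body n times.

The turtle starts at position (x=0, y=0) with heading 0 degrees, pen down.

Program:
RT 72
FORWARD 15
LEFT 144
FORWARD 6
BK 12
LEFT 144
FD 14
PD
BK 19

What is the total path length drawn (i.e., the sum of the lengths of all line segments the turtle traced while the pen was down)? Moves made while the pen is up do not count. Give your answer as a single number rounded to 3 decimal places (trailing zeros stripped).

Answer: 66

Derivation:
Executing turtle program step by step:
Start: pos=(0,0), heading=0, pen down
RT 72: heading 0 -> 288
FD 15: (0,0) -> (4.635,-14.266) [heading=288, draw]
LT 144: heading 288 -> 72
FD 6: (4.635,-14.266) -> (6.489,-8.56) [heading=72, draw]
BK 12: (6.489,-8.56) -> (2.781,-19.972) [heading=72, draw]
LT 144: heading 72 -> 216
FD 14: (2.781,-19.972) -> (-8.545,-28.201) [heading=216, draw]
PD: pen down
BK 19: (-8.545,-28.201) -> (6.826,-17.033) [heading=216, draw]
Final: pos=(6.826,-17.033), heading=216, 5 segment(s) drawn

Segment lengths:
  seg 1: (0,0) -> (4.635,-14.266), length = 15
  seg 2: (4.635,-14.266) -> (6.489,-8.56), length = 6
  seg 3: (6.489,-8.56) -> (2.781,-19.972), length = 12
  seg 4: (2.781,-19.972) -> (-8.545,-28.201), length = 14
  seg 5: (-8.545,-28.201) -> (6.826,-17.033), length = 19
Total = 66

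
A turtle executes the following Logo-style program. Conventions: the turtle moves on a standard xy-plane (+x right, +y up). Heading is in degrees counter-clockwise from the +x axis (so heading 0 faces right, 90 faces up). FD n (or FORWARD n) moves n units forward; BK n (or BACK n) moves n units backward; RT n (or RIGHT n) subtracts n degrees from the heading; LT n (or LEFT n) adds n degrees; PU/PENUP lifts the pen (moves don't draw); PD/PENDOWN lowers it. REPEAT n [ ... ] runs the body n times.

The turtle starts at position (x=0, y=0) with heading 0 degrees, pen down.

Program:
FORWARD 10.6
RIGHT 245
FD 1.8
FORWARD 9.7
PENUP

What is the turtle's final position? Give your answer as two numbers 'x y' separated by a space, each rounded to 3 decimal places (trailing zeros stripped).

Answer: 5.74 10.423

Derivation:
Executing turtle program step by step:
Start: pos=(0,0), heading=0, pen down
FD 10.6: (0,0) -> (10.6,0) [heading=0, draw]
RT 245: heading 0 -> 115
FD 1.8: (10.6,0) -> (9.839,1.631) [heading=115, draw]
FD 9.7: (9.839,1.631) -> (5.74,10.423) [heading=115, draw]
PU: pen up
Final: pos=(5.74,10.423), heading=115, 3 segment(s) drawn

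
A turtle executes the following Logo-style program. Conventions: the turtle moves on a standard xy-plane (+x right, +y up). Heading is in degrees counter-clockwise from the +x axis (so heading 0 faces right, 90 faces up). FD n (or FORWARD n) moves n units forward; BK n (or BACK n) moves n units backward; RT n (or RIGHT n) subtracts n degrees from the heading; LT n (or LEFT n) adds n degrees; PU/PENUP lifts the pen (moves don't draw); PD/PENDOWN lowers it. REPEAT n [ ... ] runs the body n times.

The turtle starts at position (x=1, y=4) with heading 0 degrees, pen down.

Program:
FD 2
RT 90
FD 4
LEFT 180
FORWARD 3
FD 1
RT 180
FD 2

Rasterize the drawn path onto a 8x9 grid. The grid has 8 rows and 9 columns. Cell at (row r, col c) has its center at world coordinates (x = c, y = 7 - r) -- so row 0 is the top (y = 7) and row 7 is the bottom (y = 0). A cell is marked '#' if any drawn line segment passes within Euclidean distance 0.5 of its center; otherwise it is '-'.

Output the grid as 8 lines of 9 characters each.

Answer: ---------
---------
---------
-###-----
---#-----
---#-----
---#-----
---#-----

Derivation:
Segment 0: (1,4) -> (3,4)
Segment 1: (3,4) -> (3,0)
Segment 2: (3,0) -> (3,3)
Segment 3: (3,3) -> (3,4)
Segment 4: (3,4) -> (3,2)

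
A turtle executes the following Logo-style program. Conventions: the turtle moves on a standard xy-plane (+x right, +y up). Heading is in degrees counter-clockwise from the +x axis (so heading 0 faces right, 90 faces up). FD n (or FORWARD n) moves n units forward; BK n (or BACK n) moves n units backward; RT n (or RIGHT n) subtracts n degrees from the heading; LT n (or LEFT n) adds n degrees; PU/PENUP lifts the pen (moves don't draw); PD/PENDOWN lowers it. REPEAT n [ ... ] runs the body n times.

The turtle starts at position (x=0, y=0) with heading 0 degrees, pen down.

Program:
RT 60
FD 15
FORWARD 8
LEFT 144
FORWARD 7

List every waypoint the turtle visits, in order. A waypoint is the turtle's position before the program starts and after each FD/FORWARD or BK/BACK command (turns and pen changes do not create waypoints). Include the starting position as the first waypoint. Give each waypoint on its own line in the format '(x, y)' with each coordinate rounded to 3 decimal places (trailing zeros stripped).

Executing turtle program step by step:
Start: pos=(0,0), heading=0, pen down
RT 60: heading 0 -> 300
FD 15: (0,0) -> (7.5,-12.99) [heading=300, draw]
FD 8: (7.5,-12.99) -> (11.5,-19.919) [heading=300, draw]
LT 144: heading 300 -> 84
FD 7: (11.5,-19.919) -> (12.232,-12.957) [heading=84, draw]
Final: pos=(12.232,-12.957), heading=84, 3 segment(s) drawn
Waypoints (4 total):
(0, 0)
(7.5, -12.99)
(11.5, -19.919)
(12.232, -12.957)

Answer: (0, 0)
(7.5, -12.99)
(11.5, -19.919)
(12.232, -12.957)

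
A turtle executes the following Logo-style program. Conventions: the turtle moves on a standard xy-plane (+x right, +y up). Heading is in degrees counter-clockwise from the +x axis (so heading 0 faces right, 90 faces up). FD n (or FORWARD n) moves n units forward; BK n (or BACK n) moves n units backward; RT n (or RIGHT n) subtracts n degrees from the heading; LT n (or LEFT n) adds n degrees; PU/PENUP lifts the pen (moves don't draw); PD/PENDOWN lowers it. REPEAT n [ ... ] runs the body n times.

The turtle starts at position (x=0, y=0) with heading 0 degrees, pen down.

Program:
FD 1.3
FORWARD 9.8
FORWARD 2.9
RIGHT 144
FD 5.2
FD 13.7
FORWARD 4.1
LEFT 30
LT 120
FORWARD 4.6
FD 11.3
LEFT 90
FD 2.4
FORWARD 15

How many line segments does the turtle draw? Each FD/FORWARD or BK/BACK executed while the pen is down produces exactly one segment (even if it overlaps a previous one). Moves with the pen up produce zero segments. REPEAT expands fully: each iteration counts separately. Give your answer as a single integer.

Executing turtle program step by step:
Start: pos=(0,0), heading=0, pen down
FD 1.3: (0,0) -> (1.3,0) [heading=0, draw]
FD 9.8: (1.3,0) -> (11.1,0) [heading=0, draw]
FD 2.9: (11.1,0) -> (14,0) [heading=0, draw]
RT 144: heading 0 -> 216
FD 5.2: (14,0) -> (9.793,-3.056) [heading=216, draw]
FD 13.7: (9.793,-3.056) -> (-1.29,-11.109) [heading=216, draw]
FD 4.1: (-1.29,-11.109) -> (-4.607,-13.519) [heading=216, draw]
LT 30: heading 216 -> 246
LT 120: heading 246 -> 6
FD 4.6: (-4.607,-13.519) -> (-0.033,-13.038) [heading=6, draw]
FD 11.3: (-0.033,-13.038) -> (11.206,-11.857) [heading=6, draw]
LT 90: heading 6 -> 96
FD 2.4: (11.206,-11.857) -> (10.955,-9.47) [heading=96, draw]
FD 15: (10.955,-9.47) -> (9.387,5.448) [heading=96, draw]
Final: pos=(9.387,5.448), heading=96, 10 segment(s) drawn
Segments drawn: 10

Answer: 10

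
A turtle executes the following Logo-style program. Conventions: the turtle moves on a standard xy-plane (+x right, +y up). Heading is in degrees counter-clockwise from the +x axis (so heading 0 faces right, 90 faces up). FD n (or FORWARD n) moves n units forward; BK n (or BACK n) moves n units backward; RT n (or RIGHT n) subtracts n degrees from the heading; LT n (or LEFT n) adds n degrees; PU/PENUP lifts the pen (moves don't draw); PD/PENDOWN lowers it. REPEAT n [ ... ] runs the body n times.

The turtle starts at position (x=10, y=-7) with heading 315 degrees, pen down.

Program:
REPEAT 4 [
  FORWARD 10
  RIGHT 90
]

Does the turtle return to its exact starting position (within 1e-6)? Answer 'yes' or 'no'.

Answer: yes

Derivation:
Executing turtle program step by step:
Start: pos=(10,-7), heading=315, pen down
REPEAT 4 [
  -- iteration 1/4 --
  FD 10: (10,-7) -> (17.071,-14.071) [heading=315, draw]
  RT 90: heading 315 -> 225
  -- iteration 2/4 --
  FD 10: (17.071,-14.071) -> (10,-21.142) [heading=225, draw]
  RT 90: heading 225 -> 135
  -- iteration 3/4 --
  FD 10: (10,-21.142) -> (2.929,-14.071) [heading=135, draw]
  RT 90: heading 135 -> 45
  -- iteration 4/4 --
  FD 10: (2.929,-14.071) -> (10,-7) [heading=45, draw]
  RT 90: heading 45 -> 315
]
Final: pos=(10,-7), heading=315, 4 segment(s) drawn

Start position: (10, -7)
Final position: (10, -7)
Distance = 0; < 1e-6 -> CLOSED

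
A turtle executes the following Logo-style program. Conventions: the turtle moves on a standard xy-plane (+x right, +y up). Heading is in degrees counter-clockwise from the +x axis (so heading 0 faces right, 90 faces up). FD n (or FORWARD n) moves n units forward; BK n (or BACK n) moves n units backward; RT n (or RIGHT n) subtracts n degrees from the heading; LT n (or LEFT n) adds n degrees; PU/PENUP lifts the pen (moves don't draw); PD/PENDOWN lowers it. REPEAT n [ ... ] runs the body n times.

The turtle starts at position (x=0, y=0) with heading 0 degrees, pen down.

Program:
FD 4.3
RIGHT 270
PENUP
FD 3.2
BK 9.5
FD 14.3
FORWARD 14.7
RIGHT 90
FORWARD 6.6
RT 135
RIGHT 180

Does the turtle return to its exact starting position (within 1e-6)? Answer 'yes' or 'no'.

Answer: no

Derivation:
Executing turtle program step by step:
Start: pos=(0,0), heading=0, pen down
FD 4.3: (0,0) -> (4.3,0) [heading=0, draw]
RT 270: heading 0 -> 90
PU: pen up
FD 3.2: (4.3,0) -> (4.3,3.2) [heading=90, move]
BK 9.5: (4.3,3.2) -> (4.3,-6.3) [heading=90, move]
FD 14.3: (4.3,-6.3) -> (4.3,8) [heading=90, move]
FD 14.7: (4.3,8) -> (4.3,22.7) [heading=90, move]
RT 90: heading 90 -> 0
FD 6.6: (4.3,22.7) -> (10.9,22.7) [heading=0, move]
RT 135: heading 0 -> 225
RT 180: heading 225 -> 45
Final: pos=(10.9,22.7), heading=45, 1 segment(s) drawn

Start position: (0, 0)
Final position: (10.9, 22.7)
Distance = 25.181; >= 1e-6 -> NOT closed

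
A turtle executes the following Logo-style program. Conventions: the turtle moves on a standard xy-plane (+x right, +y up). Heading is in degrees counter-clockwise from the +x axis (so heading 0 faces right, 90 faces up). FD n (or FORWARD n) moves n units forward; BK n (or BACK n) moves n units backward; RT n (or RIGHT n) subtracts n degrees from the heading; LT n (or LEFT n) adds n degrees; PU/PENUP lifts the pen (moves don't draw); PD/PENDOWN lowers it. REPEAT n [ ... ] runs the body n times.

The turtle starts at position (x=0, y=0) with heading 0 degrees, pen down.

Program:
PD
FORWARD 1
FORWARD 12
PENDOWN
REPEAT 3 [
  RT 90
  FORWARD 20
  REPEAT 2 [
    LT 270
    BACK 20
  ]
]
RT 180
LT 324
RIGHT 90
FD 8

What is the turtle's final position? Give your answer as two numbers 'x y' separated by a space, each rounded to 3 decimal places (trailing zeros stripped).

Answer: 59.472 15.298

Derivation:
Executing turtle program step by step:
Start: pos=(0,0), heading=0, pen down
PD: pen down
FD 1: (0,0) -> (1,0) [heading=0, draw]
FD 12: (1,0) -> (13,0) [heading=0, draw]
PD: pen down
REPEAT 3 [
  -- iteration 1/3 --
  RT 90: heading 0 -> 270
  FD 20: (13,0) -> (13,-20) [heading=270, draw]
  REPEAT 2 [
    -- iteration 1/2 --
    LT 270: heading 270 -> 180
    BK 20: (13,-20) -> (33,-20) [heading=180, draw]
    -- iteration 2/2 --
    LT 270: heading 180 -> 90
    BK 20: (33,-20) -> (33,-40) [heading=90, draw]
  ]
  -- iteration 2/3 --
  RT 90: heading 90 -> 0
  FD 20: (33,-40) -> (53,-40) [heading=0, draw]
  REPEAT 2 [
    -- iteration 1/2 --
    LT 270: heading 0 -> 270
    BK 20: (53,-40) -> (53,-20) [heading=270, draw]
    -- iteration 2/2 --
    LT 270: heading 270 -> 180
    BK 20: (53,-20) -> (73,-20) [heading=180, draw]
  ]
  -- iteration 3/3 --
  RT 90: heading 180 -> 90
  FD 20: (73,-20) -> (73,0) [heading=90, draw]
  REPEAT 2 [
    -- iteration 1/2 --
    LT 270: heading 90 -> 0
    BK 20: (73,0) -> (53,0) [heading=0, draw]
    -- iteration 2/2 --
    LT 270: heading 0 -> 270
    BK 20: (53,0) -> (53,20) [heading=270, draw]
  ]
]
RT 180: heading 270 -> 90
LT 324: heading 90 -> 54
RT 90: heading 54 -> 324
FD 8: (53,20) -> (59.472,15.298) [heading=324, draw]
Final: pos=(59.472,15.298), heading=324, 12 segment(s) drawn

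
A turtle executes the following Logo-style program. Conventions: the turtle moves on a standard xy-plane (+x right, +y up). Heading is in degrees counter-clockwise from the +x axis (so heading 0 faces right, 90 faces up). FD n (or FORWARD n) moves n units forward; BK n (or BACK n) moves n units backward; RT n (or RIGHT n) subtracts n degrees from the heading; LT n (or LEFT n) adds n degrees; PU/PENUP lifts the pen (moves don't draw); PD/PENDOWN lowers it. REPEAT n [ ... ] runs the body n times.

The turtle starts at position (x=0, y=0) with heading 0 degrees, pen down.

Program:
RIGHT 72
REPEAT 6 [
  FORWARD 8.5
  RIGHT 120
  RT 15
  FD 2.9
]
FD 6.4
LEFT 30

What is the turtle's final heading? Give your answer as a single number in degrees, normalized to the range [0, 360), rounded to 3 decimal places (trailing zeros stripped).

Executing turtle program step by step:
Start: pos=(0,0), heading=0, pen down
RT 72: heading 0 -> 288
REPEAT 6 [
  -- iteration 1/6 --
  FD 8.5: (0,0) -> (2.627,-8.084) [heading=288, draw]
  RT 120: heading 288 -> 168
  RT 15: heading 168 -> 153
  FD 2.9: (2.627,-8.084) -> (0.043,-6.767) [heading=153, draw]
  -- iteration 2/6 --
  FD 8.5: (0.043,-6.767) -> (-7.531,-2.908) [heading=153, draw]
  RT 120: heading 153 -> 33
  RT 15: heading 33 -> 18
  FD 2.9: (-7.531,-2.908) -> (-4.773,-2.012) [heading=18, draw]
  -- iteration 3/6 --
  FD 8.5: (-4.773,-2.012) -> (3.311,0.614) [heading=18, draw]
  RT 120: heading 18 -> 258
  RT 15: heading 258 -> 243
  FD 2.9: (3.311,0.614) -> (1.995,-1.97) [heading=243, draw]
  -- iteration 4/6 --
  FD 8.5: (1.995,-1.97) -> (-1.864,-9.543) [heading=243, draw]
  RT 120: heading 243 -> 123
  RT 15: heading 123 -> 108
  FD 2.9: (-1.864,-9.543) -> (-2.76,-6.785) [heading=108, draw]
  -- iteration 5/6 --
  FD 8.5: (-2.76,-6.785) -> (-5.387,1.299) [heading=108, draw]
  RT 120: heading 108 -> 348
  RT 15: heading 348 -> 333
  FD 2.9: (-5.387,1.299) -> (-2.803,-0.018) [heading=333, draw]
  -- iteration 6/6 --
  FD 8.5: (-2.803,-0.018) -> (4.77,-3.877) [heading=333, draw]
  RT 120: heading 333 -> 213
  RT 15: heading 213 -> 198
  FD 2.9: (4.77,-3.877) -> (2.012,-4.773) [heading=198, draw]
]
FD 6.4: (2.012,-4.773) -> (-4.074,-6.75) [heading=198, draw]
LT 30: heading 198 -> 228
Final: pos=(-4.074,-6.75), heading=228, 13 segment(s) drawn

Answer: 228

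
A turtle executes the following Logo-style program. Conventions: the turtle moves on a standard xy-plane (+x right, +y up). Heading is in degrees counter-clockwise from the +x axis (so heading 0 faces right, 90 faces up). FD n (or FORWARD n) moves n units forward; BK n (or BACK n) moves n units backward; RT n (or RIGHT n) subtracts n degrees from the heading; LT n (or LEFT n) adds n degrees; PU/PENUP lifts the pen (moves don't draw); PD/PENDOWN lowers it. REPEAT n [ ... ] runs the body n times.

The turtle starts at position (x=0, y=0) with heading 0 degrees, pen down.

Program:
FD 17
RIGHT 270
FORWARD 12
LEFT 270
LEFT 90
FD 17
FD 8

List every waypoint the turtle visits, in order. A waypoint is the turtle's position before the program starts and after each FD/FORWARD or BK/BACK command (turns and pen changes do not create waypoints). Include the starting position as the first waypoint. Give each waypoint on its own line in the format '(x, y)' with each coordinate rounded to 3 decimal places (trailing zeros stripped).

Answer: (0, 0)
(17, 0)
(17, 12)
(17, 29)
(17, 37)

Derivation:
Executing turtle program step by step:
Start: pos=(0,0), heading=0, pen down
FD 17: (0,0) -> (17,0) [heading=0, draw]
RT 270: heading 0 -> 90
FD 12: (17,0) -> (17,12) [heading=90, draw]
LT 270: heading 90 -> 0
LT 90: heading 0 -> 90
FD 17: (17,12) -> (17,29) [heading=90, draw]
FD 8: (17,29) -> (17,37) [heading=90, draw]
Final: pos=(17,37), heading=90, 4 segment(s) drawn
Waypoints (5 total):
(0, 0)
(17, 0)
(17, 12)
(17, 29)
(17, 37)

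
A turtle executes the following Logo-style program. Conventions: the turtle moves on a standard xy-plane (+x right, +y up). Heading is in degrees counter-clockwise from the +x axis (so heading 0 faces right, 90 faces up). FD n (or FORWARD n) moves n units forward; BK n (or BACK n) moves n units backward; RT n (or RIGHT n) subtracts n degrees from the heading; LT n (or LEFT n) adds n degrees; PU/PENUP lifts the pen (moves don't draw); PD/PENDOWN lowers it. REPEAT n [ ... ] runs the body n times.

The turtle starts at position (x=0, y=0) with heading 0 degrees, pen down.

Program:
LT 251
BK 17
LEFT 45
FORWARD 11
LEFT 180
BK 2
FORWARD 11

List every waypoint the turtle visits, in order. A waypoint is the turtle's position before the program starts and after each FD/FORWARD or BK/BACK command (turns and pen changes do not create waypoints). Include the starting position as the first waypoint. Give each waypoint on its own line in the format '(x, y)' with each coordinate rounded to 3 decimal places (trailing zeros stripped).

Answer: (0, 0)
(5.535, 16.074)
(10.357, 6.187)
(11.233, 4.389)
(6.411, 14.276)

Derivation:
Executing turtle program step by step:
Start: pos=(0,0), heading=0, pen down
LT 251: heading 0 -> 251
BK 17: (0,0) -> (5.535,16.074) [heading=251, draw]
LT 45: heading 251 -> 296
FD 11: (5.535,16.074) -> (10.357,6.187) [heading=296, draw]
LT 180: heading 296 -> 116
BK 2: (10.357,6.187) -> (11.233,4.389) [heading=116, draw]
FD 11: (11.233,4.389) -> (6.411,14.276) [heading=116, draw]
Final: pos=(6.411,14.276), heading=116, 4 segment(s) drawn
Waypoints (5 total):
(0, 0)
(5.535, 16.074)
(10.357, 6.187)
(11.233, 4.389)
(6.411, 14.276)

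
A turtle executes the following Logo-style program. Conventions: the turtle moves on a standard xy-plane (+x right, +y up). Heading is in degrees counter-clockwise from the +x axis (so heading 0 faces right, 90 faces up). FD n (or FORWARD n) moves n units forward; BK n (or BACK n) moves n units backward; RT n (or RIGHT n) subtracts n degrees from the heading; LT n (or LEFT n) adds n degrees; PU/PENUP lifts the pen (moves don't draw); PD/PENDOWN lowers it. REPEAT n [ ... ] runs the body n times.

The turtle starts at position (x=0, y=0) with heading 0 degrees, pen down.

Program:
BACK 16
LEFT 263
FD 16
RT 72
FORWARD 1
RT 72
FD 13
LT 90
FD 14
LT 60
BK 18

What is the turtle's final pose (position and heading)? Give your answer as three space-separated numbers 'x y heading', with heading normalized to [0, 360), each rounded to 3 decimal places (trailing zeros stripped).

Executing turtle program step by step:
Start: pos=(0,0), heading=0, pen down
BK 16: (0,0) -> (-16,0) [heading=0, draw]
LT 263: heading 0 -> 263
FD 16: (-16,0) -> (-17.95,-15.881) [heading=263, draw]
RT 72: heading 263 -> 191
FD 1: (-17.95,-15.881) -> (-18.932,-16.072) [heading=191, draw]
RT 72: heading 191 -> 119
FD 13: (-18.932,-16.072) -> (-25.234,-4.701) [heading=119, draw]
LT 90: heading 119 -> 209
FD 14: (-25.234,-4.701) -> (-37.479,-11.489) [heading=209, draw]
LT 60: heading 209 -> 269
BK 18: (-37.479,-11.489) -> (-37.165,6.508) [heading=269, draw]
Final: pos=(-37.165,6.508), heading=269, 6 segment(s) drawn

Answer: -37.165 6.508 269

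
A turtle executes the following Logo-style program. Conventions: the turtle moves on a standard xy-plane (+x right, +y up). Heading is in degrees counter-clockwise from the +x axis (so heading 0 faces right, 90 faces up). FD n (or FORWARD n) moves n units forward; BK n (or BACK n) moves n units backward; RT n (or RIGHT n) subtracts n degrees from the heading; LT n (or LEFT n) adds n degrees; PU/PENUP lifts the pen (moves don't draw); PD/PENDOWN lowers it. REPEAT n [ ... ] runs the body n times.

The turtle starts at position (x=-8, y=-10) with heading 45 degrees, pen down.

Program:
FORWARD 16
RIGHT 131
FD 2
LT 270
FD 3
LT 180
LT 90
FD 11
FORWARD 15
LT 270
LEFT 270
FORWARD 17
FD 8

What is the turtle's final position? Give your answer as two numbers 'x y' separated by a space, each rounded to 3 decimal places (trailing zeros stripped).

Executing turtle program step by step:
Start: pos=(-8,-10), heading=45, pen down
FD 16: (-8,-10) -> (3.314,1.314) [heading=45, draw]
RT 131: heading 45 -> 274
FD 2: (3.314,1.314) -> (3.453,-0.681) [heading=274, draw]
LT 270: heading 274 -> 184
FD 3: (3.453,-0.681) -> (0.461,-0.891) [heading=184, draw]
LT 180: heading 184 -> 4
LT 90: heading 4 -> 94
FD 11: (0.461,-0.891) -> (-0.307,10.083) [heading=94, draw]
FD 15: (-0.307,10.083) -> (-1.353,25.046) [heading=94, draw]
LT 270: heading 94 -> 4
LT 270: heading 4 -> 274
FD 17: (-1.353,25.046) -> (-0.167,8.087) [heading=274, draw]
FD 8: (-0.167,8.087) -> (0.391,0.107) [heading=274, draw]
Final: pos=(0.391,0.107), heading=274, 7 segment(s) drawn

Answer: 0.391 0.107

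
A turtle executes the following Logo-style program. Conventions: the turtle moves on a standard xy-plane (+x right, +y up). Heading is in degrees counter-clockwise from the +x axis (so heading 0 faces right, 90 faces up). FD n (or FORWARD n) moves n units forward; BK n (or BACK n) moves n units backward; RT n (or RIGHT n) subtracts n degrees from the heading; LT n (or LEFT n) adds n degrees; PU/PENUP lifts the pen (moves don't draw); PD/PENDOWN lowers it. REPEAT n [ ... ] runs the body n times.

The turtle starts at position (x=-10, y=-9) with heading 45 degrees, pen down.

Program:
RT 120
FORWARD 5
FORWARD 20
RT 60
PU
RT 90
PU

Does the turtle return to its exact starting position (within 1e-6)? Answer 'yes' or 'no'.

Executing turtle program step by step:
Start: pos=(-10,-9), heading=45, pen down
RT 120: heading 45 -> 285
FD 5: (-10,-9) -> (-8.706,-13.83) [heading=285, draw]
FD 20: (-8.706,-13.83) -> (-3.53,-33.148) [heading=285, draw]
RT 60: heading 285 -> 225
PU: pen up
RT 90: heading 225 -> 135
PU: pen up
Final: pos=(-3.53,-33.148), heading=135, 2 segment(s) drawn

Start position: (-10, -9)
Final position: (-3.53, -33.148)
Distance = 25; >= 1e-6 -> NOT closed

Answer: no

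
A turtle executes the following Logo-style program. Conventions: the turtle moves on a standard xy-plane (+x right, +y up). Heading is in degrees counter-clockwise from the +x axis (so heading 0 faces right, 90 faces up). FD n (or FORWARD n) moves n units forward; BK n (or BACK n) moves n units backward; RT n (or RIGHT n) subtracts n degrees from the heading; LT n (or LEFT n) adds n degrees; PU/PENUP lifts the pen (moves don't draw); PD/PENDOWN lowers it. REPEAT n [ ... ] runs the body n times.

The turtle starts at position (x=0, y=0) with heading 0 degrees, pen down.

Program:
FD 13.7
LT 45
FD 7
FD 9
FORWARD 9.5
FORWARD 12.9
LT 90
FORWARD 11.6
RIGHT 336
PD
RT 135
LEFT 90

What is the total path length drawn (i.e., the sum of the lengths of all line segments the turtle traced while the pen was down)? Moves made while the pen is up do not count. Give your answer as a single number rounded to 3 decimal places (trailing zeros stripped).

Answer: 63.7

Derivation:
Executing turtle program step by step:
Start: pos=(0,0), heading=0, pen down
FD 13.7: (0,0) -> (13.7,0) [heading=0, draw]
LT 45: heading 0 -> 45
FD 7: (13.7,0) -> (18.65,4.95) [heading=45, draw]
FD 9: (18.65,4.95) -> (25.014,11.314) [heading=45, draw]
FD 9.5: (25.014,11.314) -> (31.731,18.031) [heading=45, draw]
FD 12.9: (31.731,18.031) -> (40.853,27.153) [heading=45, draw]
LT 90: heading 45 -> 135
FD 11.6: (40.853,27.153) -> (32.65,35.355) [heading=135, draw]
RT 336: heading 135 -> 159
PD: pen down
RT 135: heading 159 -> 24
LT 90: heading 24 -> 114
Final: pos=(32.65,35.355), heading=114, 6 segment(s) drawn

Segment lengths:
  seg 1: (0,0) -> (13.7,0), length = 13.7
  seg 2: (13.7,0) -> (18.65,4.95), length = 7
  seg 3: (18.65,4.95) -> (25.014,11.314), length = 9
  seg 4: (25.014,11.314) -> (31.731,18.031), length = 9.5
  seg 5: (31.731,18.031) -> (40.853,27.153), length = 12.9
  seg 6: (40.853,27.153) -> (32.65,35.355), length = 11.6
Total = 63.7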